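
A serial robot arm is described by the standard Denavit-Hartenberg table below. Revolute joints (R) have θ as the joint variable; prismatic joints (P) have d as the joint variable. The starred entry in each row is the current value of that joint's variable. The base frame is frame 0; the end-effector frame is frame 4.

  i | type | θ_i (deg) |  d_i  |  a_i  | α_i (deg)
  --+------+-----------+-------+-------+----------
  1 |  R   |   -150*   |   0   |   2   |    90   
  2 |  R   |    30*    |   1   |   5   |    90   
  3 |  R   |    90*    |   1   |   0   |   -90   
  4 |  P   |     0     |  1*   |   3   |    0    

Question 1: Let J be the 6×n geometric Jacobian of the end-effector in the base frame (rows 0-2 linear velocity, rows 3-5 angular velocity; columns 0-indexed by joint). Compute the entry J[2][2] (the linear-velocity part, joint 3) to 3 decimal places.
axis z_2 = (-0.4330,-0.2500,-0.8660); lever o_n−o_2 = (-1.1830,2.7811,-1.3660)
cross product → J_v[:, 2] = (2.7500,0.4330,-1.5000)
J_ω[:, 2] = z_2
entry J[2][2] = -1.5000

-1.500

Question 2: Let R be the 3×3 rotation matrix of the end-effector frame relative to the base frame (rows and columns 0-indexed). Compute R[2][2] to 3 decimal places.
-0.500

End-effector z-axis (col 2 of R) = (0.7500,0.4330,-0.5000)
R[2][2] = -0.5000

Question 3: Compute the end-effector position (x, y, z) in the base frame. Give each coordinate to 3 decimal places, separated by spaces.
-7.165 0.482 1.134

after link 1: o_1 = (-1.7321, -1.0000, 0.0000)
after link 2: o_2 = (-5.9821, -2.2990, 2.5000)
after link 3: o_3 = (-6.4151, -2.5490, 1.6340)
after link 4: o_4 = (-7.1651, 0.4821, 1.1340)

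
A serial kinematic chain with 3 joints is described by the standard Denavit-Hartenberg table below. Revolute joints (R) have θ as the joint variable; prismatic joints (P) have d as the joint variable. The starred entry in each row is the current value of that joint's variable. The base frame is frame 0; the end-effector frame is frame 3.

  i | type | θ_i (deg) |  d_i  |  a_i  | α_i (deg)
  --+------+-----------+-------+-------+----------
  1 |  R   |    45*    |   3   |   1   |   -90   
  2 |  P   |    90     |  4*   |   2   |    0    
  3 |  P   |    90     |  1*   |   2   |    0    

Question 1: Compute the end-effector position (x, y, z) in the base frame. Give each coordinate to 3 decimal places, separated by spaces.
-4.243 2.828 1.000

after link 1: o_1 = (0.7071, 0.7071, 3.0000)
after link 2: o_2 = (-2.1213, 3.5355, 1.0000)
after link 3: o_3 = (-4.2426, 2.8284, 1.0000)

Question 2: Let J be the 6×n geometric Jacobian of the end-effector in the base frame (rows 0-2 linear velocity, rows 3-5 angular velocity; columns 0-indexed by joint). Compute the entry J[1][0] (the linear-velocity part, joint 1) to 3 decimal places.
-4.243

axis z_0 = ẑ; lever o_n−o_0 = (-4.2426,2.8284,1.0000)
cross product → J_v[:, 0] = (-2.8284,-4.2426,0.0000)
J_ω[:, 0] = z_0
entry J[1][0] = -4.2426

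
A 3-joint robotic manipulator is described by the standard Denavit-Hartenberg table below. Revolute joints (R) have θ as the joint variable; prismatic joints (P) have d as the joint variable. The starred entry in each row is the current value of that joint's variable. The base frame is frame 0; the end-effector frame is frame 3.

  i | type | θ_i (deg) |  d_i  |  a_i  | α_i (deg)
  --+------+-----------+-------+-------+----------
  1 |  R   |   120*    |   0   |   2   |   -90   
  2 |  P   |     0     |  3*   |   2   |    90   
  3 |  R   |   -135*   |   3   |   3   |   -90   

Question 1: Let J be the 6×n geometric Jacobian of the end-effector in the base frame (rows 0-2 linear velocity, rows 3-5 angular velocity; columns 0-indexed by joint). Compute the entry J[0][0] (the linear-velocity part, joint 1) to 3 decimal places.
-1.188

axis z_0 = ẑ; lever o_n−o_0 = (-1.7003,1.1876,3.0000)
cross product → J_v[:, 0] = (-1.1876,-1.7003,0.0000)
J_ω[:, 0] = z_0
entry J[0][0] = -1.1876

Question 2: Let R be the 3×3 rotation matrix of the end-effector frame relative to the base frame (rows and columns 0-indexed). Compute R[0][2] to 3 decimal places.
0.259

End-effector z-axis (col 2 of R) = (0.2588,0.9659,0.0000)
R[0][2] = 0.2588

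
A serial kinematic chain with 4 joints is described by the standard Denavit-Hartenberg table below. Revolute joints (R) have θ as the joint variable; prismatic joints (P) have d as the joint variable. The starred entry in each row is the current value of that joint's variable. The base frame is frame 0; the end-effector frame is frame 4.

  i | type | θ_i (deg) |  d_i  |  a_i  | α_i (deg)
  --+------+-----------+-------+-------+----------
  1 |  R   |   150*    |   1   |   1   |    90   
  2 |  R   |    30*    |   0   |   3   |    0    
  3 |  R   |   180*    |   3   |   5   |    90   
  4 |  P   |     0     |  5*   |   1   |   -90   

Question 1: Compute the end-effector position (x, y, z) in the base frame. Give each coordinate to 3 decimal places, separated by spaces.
after link 1: o_1 = (-0.8660, 0.5000, 1.0000)
after link 2: o_2 = (-3.1160, 1.7990, 2.5000)
after link 3: o_3 = (2.1340, 2.2321, 0.0000)
after link 4: o_4 = (5.0490, 0.5490, 3.8301)

5.049 0.549 3.830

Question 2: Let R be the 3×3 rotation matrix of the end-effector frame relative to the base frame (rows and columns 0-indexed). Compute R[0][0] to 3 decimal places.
End-effector x-axis (col 0 of R) = (0.7500,-0.4330,-0.5000)
R[0][0] = 0.7500

0.750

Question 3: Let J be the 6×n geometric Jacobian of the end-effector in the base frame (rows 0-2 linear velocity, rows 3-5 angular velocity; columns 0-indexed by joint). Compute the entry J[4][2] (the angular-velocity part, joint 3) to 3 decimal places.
0.866

axis z_2 = (0.5000,0.8660,0.0000); lever o_n−o_2 = (8.1651,-1.2500,1.3301)
cross product → J_v[:, 2] = (1.1519,-0.6651,-7.6962)
J_ω[:, 2] = z_2
entry J[4][2] = 0.8660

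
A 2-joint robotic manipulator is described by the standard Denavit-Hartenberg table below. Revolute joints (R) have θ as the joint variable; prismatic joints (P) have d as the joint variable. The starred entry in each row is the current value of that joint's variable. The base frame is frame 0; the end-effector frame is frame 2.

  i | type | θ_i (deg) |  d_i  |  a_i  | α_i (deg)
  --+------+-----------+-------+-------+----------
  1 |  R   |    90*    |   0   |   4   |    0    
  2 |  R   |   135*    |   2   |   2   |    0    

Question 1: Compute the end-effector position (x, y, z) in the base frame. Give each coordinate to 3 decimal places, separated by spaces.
-1.414 2.586 2.000

after link 1: o_1 = (0.0000, 4.0000, 0.0000)
after link 2: o_2 = (-1.4142, 2.5858, 2.0000)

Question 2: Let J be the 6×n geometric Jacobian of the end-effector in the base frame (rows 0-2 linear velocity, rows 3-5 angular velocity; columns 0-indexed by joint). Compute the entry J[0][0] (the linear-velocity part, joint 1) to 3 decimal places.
axis z_0 = ẑ; lever o_n−o_0 = (-1.4142,2.5858,2.0000)
cross product → J_v[:, 0] = (-2.5858,-1.4142,0.0000)
J_ω[:, 0] = z_0
entry J[0][0] = -2.5858

-2.586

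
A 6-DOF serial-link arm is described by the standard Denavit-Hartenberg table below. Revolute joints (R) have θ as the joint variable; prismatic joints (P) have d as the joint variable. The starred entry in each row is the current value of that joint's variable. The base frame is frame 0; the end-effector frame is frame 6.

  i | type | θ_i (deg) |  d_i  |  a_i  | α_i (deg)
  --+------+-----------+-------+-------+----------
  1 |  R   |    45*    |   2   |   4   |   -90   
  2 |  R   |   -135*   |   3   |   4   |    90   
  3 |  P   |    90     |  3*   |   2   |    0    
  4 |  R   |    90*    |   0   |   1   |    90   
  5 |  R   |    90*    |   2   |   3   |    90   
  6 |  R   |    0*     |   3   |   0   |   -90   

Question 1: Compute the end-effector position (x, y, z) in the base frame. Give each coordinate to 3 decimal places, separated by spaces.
-5.121 4.778 -2.243

after link 1: o_1 = (2.8284, 2.8284, 2.0000)
after link 2: o_2 = (-1.2929, 2.9497, 4.8284)
after link 3: o_3 = (-4.2071, 2.8640, 2.7071)
after link 4: o_4 = (-3.7071, 3.3640, 2.0000)
after link 5: o_5 = (-6.6213, 3.2782, -0.1213)
after link 6: o_6 = (-5.1213, 4.7782, -2.2426)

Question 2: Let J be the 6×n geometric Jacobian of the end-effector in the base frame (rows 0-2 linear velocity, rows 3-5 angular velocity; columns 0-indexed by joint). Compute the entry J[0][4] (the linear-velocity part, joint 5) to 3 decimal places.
axis z_4 = (-0.7071,0.7071,0.0000); lever o_n−o_4 = (-1.4142,1.4142,-4.2426)
cross product → J_v[:, 4] = (-3.0000,-3.0000,0.0000)
J_ω[:, 4] = z_4
entry J[0][4] = -3.0000

-3.000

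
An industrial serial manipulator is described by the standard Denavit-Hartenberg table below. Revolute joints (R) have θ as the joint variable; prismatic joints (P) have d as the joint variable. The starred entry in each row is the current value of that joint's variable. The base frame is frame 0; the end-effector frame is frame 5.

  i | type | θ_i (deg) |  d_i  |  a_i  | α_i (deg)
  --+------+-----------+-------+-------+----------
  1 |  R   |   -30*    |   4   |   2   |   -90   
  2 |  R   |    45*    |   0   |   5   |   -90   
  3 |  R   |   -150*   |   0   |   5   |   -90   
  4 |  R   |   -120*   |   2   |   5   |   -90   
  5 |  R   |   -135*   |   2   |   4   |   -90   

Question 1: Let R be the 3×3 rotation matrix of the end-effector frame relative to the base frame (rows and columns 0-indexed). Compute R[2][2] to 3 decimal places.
End-effector z-axis (col 2 of R) = (0.2468,0.3605,-0.8995)
R[2][2] = -0.8995

-0.900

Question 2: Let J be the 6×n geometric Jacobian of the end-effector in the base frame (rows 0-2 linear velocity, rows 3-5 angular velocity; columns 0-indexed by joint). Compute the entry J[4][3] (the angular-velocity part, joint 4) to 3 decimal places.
axis z_3 = (0.7392,0.5732,-0.3536); lever o_n−o_3 = (1.6240,4.2639,-3.3483)
cross product → J_v[:, 3] = (-0.4118,1.9009,2.2210)
J_ω[:, 3] = z_3
entry J[4][3] = 0.5732

0.573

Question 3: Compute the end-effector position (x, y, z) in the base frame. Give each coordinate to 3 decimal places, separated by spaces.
after link 1: o_1 = (1.7321, -1.0000, 4.0000)
after link 2: o_2 = (4.7939, -2.7678, 0.4645)
after link 3: o_3 = (3.3923, 0.9282, 3.5263)
after link 4: o_4 = (2.9198, 1.7576, -1.7736)
after link 5: o_5 = (5.0162, 5.1922, 0.1781)

5.016 5.192 0.178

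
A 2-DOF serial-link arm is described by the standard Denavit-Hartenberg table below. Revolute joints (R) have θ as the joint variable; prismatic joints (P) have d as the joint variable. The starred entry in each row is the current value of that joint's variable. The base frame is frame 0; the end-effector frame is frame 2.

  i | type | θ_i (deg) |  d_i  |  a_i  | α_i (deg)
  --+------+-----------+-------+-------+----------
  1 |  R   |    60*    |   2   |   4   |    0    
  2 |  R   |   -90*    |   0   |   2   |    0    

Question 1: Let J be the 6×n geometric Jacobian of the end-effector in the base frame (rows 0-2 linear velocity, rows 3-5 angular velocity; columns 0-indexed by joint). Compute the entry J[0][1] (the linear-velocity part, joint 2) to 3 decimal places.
axis z_1 = (0.0000,0.0000,1.0000); lever o_n−o_1 = (1.7321,-1.0000,0.0000)
cross product → J_v[:, 1] = (1.0000,1.7321,-0.0000)
J_ω[:, 1] = z_1
entry J[0][1] = 1.0000

1.000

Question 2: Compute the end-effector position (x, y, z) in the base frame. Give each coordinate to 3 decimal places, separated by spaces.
after link 1: o_1 = (2.0000, 3.4641, 2.0000)
after link 2: o_2 = (3.7321, 2.4641, 2.0000)

3.732 2.464 2.000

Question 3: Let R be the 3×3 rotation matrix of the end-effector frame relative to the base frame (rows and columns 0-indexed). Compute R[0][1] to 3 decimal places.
0.500

End-effector y-axis (col 1 of R) = (0.5000,0.8660,0.0000)
R[0][1] = 0.5000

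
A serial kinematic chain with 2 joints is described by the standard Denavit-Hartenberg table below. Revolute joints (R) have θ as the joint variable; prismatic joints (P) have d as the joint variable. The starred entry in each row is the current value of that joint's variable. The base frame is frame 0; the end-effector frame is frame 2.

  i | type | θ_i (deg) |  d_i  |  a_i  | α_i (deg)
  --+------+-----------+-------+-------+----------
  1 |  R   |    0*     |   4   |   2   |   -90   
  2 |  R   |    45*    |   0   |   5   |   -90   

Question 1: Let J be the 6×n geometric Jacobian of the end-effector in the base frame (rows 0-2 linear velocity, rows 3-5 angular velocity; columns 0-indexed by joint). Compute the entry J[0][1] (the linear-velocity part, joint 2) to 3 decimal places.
axis z_1 = (0.0000,1.0000,0.0000); lever o_n−o_1 = (3.5355,0.0000,-3.5355)
cross product → J_v[:, 1] = (-3.5355,0.0000,-3.5355)
J_ω[:, 1] = z_1
entry J[0][1] = -3.5355

-3.536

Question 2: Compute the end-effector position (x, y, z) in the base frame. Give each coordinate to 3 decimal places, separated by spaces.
after link 1: o_1 = (2.0000, 0.0000, 4.0000)
after link 2: o_2 = (5.5355, 0.0000, 0.4645)

5.536 0.000 0.464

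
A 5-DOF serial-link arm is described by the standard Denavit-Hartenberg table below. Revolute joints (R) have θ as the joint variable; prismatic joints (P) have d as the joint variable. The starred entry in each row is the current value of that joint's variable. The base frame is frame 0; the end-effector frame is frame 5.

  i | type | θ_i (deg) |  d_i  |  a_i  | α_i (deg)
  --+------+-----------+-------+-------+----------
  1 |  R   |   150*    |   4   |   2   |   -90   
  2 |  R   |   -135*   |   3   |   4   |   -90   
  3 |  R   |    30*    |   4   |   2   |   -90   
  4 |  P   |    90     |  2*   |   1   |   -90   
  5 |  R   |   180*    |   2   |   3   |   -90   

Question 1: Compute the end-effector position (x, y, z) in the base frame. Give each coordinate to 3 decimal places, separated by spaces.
-4.203 0.963 10.364

after link 1: o_1 = (-1.7321, 1.0000, 4.0000)
after link 2: o_2 = (-0.7826, -3.0123, 6.8284)
after link 3: o_3 = (-1.6714, -1.3444, 10.8816)
after link 4: o_4 = (-0.8054, 0.1556, 9.4674)
after link 5: o_5 = (-4.2031, 0.9626, 10.3640)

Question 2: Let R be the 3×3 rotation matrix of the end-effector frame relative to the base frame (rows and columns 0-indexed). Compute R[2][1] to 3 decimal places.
End-effector y-axis (col 1 of R) = (0.7803,0.1268,0.6124)
R[2][1] = 0.6124

0.612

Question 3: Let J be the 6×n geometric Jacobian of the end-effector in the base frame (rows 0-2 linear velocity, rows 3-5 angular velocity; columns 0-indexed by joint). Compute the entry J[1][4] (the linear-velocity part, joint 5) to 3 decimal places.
2.780

axis z_4 = (-0.7803,-0.1268,-0.6124); lever o_n−o_4 = (-3.3978,0.8070,0.8966)
cross product → J_v[:, 4] = (0.3805,2.7803,-1.0607)
J_ω[:, 4] = z_4
entry J[1][4] = 2.7803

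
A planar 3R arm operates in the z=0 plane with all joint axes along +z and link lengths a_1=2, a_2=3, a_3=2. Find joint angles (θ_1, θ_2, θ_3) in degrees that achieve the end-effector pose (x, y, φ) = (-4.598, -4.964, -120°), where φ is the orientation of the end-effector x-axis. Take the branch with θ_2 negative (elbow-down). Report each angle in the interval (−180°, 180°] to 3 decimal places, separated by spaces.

-119.993 -30.012 30.005

wrist centre = target − a_3·(cos φ, sin φ) = (-3.5980, -3.2319)
cos θ_2 = (23.3911−2²−3²)/(2·2·3) = 0.8659; θ_2 = -30.0115° (elbow-down)
β = atan2(-3.2319,-3.5980) = -138.0678°; ψ = atan2(-1.5005,4.5978) = -18.0745°
θ_1 = β − ψ = -119.9933°
θ_3 = φ − θ_1 − θ_2 = 30.0048° (wrapped to (-180°,180°])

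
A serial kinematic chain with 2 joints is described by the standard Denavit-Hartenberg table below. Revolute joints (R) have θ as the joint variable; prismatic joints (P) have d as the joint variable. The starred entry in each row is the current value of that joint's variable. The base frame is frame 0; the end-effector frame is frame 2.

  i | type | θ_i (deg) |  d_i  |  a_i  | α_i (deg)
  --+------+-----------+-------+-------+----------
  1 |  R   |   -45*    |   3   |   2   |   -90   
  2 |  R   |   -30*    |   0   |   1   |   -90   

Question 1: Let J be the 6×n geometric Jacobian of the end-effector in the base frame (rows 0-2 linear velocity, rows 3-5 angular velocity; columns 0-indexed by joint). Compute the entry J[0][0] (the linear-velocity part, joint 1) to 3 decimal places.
2.027

axis z_0 = ẑ; lever o_n−o_0 = (2.0266,-2.0266,3.5000)
cross product → J_v[:, 0] = (2.0266,2.0266,-0.0000)
J_ω[:, 0] = z_0
entry J[0][0] = 2.0266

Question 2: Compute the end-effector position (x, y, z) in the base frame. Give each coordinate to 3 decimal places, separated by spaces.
after link 1: o_1 = (1.4142, -1.4142, 3.0000)
after link 2: o_2 = (2.0266, -2.0266, 3.5000)

2.027 -2.027 3.500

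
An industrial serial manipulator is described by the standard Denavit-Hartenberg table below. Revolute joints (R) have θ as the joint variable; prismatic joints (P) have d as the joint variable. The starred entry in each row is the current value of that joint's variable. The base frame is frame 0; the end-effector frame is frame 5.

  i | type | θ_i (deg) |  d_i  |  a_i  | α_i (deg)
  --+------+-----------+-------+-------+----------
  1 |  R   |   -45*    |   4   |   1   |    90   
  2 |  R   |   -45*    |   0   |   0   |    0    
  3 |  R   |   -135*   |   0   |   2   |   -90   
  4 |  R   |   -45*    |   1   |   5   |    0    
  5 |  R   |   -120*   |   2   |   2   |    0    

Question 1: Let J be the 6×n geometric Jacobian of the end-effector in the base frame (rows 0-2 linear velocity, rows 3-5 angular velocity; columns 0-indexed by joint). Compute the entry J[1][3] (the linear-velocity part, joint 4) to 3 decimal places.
axis z_3 = (0.0000,-0.0000,-1.0000); lever o_n−o_3 = (-4.0000,-1.7321,-3.0000)
cross product → J_v[:, 3] = (-1.7321,4.0000,-0.0000)
J_ω[:, 3] = z_3
entry J[1][3] = 4.0000

4.000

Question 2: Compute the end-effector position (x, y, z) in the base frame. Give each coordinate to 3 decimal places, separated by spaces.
-4.707 -1.025 1.000

after link 1: o_1 = (0.7071, -0.7071, 4.0000)
after link 2: o_2 = (0.7071, -0.7071, 4.0000)
after link 3: o_3 = (-0.7071, 0.7071, 4.0000)
after link 4: o_4 = (-5.7071, 0.7071, 3.0000)
after link 5: o_5 = (-4.7071, -1.0249, 1.0000)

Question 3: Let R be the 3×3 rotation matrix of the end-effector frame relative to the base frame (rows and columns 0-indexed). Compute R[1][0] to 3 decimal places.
-0.866

End-effector x-axis (col 0 of R) = (0.5000,-0.8660,0.0000)
R[1][0] = -0.8660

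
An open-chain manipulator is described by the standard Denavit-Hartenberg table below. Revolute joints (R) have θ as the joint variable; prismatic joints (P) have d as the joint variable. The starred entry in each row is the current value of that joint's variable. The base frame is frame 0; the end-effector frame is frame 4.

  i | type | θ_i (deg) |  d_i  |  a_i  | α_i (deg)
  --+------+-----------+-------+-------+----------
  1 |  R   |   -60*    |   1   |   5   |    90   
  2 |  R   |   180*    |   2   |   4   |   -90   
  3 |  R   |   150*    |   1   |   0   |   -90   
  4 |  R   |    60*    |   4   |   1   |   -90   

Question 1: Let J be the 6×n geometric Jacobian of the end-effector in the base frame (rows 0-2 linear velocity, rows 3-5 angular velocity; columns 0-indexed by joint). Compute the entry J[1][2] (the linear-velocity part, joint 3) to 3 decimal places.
1.567

axis z_2 = (-0.0000,0.0000,-1.0000); lever o_n−o_2 = (-1.5670,-3.7141,-0.1340)
cross product → J_v[:, 2] = (-3.7141,1.5670,0.0000)
J_ω[:, 2] = z_2
entry J[1][2] = 1.5670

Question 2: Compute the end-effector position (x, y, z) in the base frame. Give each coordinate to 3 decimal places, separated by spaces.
-2.799 -5.580 0.866

after link 1: o_1 = (2.5000, -4.3301, 1.0000)
after link 2: o_2 = (-1.2321, -1.8660, 1.0000)
after link 3: o_3 = (-1.2321, -1.8660, 0.0000)
after link 4: o_4 = (-2.7990, -5.5801, 0.8660)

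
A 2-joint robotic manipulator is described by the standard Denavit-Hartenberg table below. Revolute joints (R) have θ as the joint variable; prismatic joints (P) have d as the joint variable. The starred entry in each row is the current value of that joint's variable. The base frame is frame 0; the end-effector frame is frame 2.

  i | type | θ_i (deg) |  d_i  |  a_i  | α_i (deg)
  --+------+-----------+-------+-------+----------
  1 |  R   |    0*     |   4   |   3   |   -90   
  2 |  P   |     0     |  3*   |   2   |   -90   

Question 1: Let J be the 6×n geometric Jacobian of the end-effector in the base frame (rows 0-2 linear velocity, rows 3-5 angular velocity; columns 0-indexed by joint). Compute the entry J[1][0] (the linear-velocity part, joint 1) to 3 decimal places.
axis z_0 = ẑ; lever o_n−o_0 = (5.0000,3.0000,4.0000)
cross product → J_v[:, 0] = (-3.0000,5.0000,0.0000)
J_ω[:, 0] = z_0
entry J[1][0] = 5.0000

5.000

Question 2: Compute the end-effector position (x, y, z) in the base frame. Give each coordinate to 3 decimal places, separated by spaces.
after link 1: o_1 = (3.0000, 0.0000, 4.0000)
after link 2: o_2 = (5.0000, 3.0000, 4.0000)

5.000 3.000 4.000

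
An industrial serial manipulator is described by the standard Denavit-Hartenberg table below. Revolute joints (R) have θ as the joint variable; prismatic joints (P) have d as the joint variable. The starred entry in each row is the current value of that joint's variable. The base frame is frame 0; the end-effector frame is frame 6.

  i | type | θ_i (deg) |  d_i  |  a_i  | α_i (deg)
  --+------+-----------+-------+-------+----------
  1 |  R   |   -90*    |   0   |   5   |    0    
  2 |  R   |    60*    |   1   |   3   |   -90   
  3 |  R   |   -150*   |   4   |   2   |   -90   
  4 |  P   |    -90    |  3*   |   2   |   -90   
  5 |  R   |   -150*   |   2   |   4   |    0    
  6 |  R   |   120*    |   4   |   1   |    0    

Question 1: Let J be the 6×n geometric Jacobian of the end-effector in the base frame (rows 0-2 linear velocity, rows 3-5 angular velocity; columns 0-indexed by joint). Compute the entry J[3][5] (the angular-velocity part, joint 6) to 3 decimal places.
axis z_5 = (-0.7500,0.4330,0.5000); lever o_n−o_5 = (-2.3505,2.3571,2.4330)
cross product → J_v[:, 5] = (-0.1250,0.6495,-0.7500)
J_ω[:, 5] = z_5
entry J[3][5] = -0.7500

-0.750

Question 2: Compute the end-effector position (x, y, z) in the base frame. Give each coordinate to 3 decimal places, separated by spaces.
after link 1: o_1 = (0.0000, -5.0000, 0.0000)
after link 2: o_2 = (2.5981, -6.5000, 1.0000)
after link 3: o_3 = (3.0981, -2.1699, 2.0000)
after link 4: o_4 = (5.3971, -1.1878, 4.5981)
after link 5: o_5 = (3.0311, -3.8218, 7.3301)
after link 6: o_6 = (0.6806, -1.4647, 9.7631)

0.681 -1.465 9.763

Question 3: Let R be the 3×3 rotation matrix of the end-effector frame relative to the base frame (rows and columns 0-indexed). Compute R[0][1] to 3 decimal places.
End-effector y-axis (col 1 of R) = (-0.1250,0.6495,-0.7500)
R[0][1] = -0.1250

-0.125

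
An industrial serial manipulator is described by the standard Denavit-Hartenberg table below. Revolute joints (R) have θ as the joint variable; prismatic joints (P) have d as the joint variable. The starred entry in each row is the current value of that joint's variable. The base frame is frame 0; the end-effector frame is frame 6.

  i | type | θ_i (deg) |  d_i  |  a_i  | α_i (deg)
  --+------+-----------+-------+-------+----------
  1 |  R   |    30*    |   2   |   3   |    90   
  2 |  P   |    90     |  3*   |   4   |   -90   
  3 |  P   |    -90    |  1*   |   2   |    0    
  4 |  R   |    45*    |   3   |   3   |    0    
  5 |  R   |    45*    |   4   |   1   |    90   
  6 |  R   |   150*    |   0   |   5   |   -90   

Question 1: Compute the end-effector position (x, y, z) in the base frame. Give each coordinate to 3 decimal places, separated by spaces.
after link 1: o_1 = (2.5981, 1.5000, 2.0000)
after link 2: o_2 = (4.0981, -1.0981, 6.0000)
after link 3: o_3 = (4.2321, -3.3301, 6.0000)
after link 4: o_4 = (2.6946, -6.6672, 8.1213)
after link 5: o_5 = (-0.7695, -8.6672, 9.1213)
after link 6: o_6 = (-2.9345, -9.9172, 4.7912)

-2.935 -9.917 4.791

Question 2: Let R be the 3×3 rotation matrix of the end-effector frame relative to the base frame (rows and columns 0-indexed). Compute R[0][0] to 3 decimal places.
End-effector x-axis (col 0 of R) = (-0.4330,-0.2500,-0.8660)
R[0][0] = -0.4330

-0.433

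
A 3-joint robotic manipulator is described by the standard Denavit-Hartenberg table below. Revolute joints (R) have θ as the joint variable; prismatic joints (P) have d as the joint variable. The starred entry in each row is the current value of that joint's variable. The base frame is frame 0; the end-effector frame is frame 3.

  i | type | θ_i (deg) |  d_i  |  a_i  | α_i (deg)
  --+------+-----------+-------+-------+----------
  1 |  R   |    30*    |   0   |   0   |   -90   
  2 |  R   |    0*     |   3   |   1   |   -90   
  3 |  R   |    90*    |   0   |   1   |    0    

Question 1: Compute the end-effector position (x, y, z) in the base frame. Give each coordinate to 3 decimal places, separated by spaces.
-0.134 2.232 0.000

after link 1: o_1 = (0.0000, 0.0000, 0.0000)
after link 2: o_2 = (-0.6340, 3.0981, 0.0000)
after link 3: o_3 = (-0.1340, 2.2321, 0.0000)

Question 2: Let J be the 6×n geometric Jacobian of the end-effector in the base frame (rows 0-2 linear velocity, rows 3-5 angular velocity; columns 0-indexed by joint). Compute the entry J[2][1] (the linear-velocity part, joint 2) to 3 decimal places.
axis z_1 = (-0.5000,0.8660,0.0000); lever o_n−o_1 = (-0.1340,2.2321,0.0000)
cross product → J_v[:, 1] = (-0.0000,0.0000,-1.0000)
J_ω[:, 1] = z_1
entry J[2][1] = -1.0000

-1.000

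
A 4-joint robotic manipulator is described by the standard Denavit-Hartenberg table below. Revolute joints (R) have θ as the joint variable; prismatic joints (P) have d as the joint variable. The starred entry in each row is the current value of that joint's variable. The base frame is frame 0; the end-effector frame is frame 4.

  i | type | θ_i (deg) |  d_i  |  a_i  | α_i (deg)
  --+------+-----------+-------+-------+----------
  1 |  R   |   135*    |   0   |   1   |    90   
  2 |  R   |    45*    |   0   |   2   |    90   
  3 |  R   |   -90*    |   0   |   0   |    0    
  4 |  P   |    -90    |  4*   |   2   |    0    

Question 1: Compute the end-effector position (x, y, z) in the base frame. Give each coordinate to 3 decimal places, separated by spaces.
-2.707 2.707 -2.828

after link 1: o_1 = (-0.7071, 0.7071, 0.0000)
after link 2: o_2 = (-1.7071, 1.7071, 1.4142)
after link 3: o_3 = (-1.7071, 1.7071, 1.4142)
after link 4: o_4 = (-2.7071, 2.7071, -2.8284)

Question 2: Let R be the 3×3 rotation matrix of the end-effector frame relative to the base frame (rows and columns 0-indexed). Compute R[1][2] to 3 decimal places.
End-effector z-axis (col 2 of R) = (-0.5000,0.5000,-0.7071)
R[1][2] = 0.5000

0.500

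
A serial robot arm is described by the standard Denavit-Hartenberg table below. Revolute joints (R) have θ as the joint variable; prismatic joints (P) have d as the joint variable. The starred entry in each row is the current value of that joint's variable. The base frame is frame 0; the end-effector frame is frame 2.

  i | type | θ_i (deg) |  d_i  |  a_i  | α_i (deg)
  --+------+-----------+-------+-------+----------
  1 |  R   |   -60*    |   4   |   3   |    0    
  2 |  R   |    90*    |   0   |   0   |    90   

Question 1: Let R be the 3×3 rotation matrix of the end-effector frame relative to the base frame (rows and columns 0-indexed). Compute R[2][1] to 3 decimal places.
End-effector y-axis (col 1 of R) = (-0.0000,0.0000,1.0000)
R[2][1] = 1.0000

1.000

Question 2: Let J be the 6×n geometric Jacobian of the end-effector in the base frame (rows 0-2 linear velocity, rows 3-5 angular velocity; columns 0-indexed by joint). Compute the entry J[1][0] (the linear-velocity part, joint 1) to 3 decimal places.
1.500

axis z_0 = ẑ; lever o_n−o_0 = (1.5000,-2.5981,4.0000)
cross product → J_v[:, 0] = (2.5981,1.5000,-0.0000)
J_ω[:, 0] = z_0
entry J[1][0] = 1.5000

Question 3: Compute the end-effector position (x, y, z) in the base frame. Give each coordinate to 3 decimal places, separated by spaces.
1.500 -2.598 4.000

after link 1: o_1 = (1.5000, -2.5981, 4.0000)
after link 2: o_2 = (1.5000, -2.5981, 4.0000)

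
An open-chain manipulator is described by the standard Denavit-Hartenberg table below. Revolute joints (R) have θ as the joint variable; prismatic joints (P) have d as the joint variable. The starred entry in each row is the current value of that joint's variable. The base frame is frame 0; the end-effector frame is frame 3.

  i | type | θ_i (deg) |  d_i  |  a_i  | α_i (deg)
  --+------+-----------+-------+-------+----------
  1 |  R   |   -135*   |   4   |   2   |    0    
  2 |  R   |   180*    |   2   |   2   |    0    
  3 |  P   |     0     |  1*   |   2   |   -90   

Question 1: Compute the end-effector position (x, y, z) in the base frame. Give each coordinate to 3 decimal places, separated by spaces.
1.414 1.414 7.000

after link 1: o_1 = (-1.4142, -1.4142, 4.0000)
after link 2: o_2 = (0.0000, -0.0000, 6.0000)
after link 3: o_3 = (1.4142, 1.4142, 7.0000)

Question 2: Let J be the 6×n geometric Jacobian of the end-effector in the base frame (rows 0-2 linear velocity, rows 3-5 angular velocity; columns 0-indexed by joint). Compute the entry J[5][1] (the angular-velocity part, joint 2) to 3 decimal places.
1.000

axis z_1 = (0.0000,0.0000,1.0000); lever o_n−o_1 = (2.8284,2.8284,3.0000)
cross product → J_v[:, 1] = (-2.8284,2.8284,0.0000)
J_ω[:, 1] = z_1
entry J[5][1] = 1.0000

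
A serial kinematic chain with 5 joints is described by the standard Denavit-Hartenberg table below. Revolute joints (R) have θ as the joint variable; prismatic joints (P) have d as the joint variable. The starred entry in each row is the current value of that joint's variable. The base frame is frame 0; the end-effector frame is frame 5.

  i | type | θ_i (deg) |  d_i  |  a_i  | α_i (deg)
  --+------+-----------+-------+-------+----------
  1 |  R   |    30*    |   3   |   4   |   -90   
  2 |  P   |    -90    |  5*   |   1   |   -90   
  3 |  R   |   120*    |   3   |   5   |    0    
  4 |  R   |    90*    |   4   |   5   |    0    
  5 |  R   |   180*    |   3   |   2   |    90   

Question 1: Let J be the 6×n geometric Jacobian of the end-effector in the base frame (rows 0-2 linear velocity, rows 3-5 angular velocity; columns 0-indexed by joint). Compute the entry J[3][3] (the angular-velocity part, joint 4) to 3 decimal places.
axis z_3 = (0.8660,0.5000,-0.0000); lever o_n−o_3 = (5.3122,4.7990,-2.5981)
cross product → J_v[:, 3] = (-1.2990,2.2500,1.5000)
J_ω[:, 3] = z_3
entry J[3][3] = 0.8660

0.866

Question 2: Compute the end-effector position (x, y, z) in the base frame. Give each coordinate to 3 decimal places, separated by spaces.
11.039 8.879 -1.098

after link 1: o_1 = (3.4641, 2.0000, 3.0000)
after link 2: o_2 = (0.9641, 6.3301, 4.0000)
after link 3: o_3 = (5.7272, 4.0801, 1.5000)
after link 4: o_4 = (7.9413, 8.2452, -2.8301)
after link 5: o_5 = (11.0394, 8.8792, -1.0981)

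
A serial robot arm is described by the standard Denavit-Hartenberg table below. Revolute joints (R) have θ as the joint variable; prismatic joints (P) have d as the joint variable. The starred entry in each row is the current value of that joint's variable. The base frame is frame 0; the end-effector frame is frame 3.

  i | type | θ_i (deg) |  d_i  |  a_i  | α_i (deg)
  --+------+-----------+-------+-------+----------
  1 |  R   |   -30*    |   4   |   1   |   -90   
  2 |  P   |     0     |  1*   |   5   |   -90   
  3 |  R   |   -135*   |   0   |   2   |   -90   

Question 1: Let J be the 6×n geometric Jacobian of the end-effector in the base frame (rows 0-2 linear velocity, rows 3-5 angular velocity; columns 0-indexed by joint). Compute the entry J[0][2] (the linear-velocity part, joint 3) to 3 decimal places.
axis z_2 = (0.0000,0.0000,-1.0000); lever o_n−o_2 = (-0.5176,1.9319,0.0000)
cross product → J_v[:, 2] = (1.9319,0.5176,0.0000)
J_ω[:, 2] = z_2
entry J[0][2] = 1.9319

1.932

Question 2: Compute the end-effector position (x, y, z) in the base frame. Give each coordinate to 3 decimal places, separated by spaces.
after link 1: o_1 = (0.8660, -0.5000, 4.0000)
after link 2: o_2 = (5.6962, -2.1340, 4.0000)
after link 3: o_3 = (5.1785, -0.2021, 4.0000)

5.179 -0.202 4.000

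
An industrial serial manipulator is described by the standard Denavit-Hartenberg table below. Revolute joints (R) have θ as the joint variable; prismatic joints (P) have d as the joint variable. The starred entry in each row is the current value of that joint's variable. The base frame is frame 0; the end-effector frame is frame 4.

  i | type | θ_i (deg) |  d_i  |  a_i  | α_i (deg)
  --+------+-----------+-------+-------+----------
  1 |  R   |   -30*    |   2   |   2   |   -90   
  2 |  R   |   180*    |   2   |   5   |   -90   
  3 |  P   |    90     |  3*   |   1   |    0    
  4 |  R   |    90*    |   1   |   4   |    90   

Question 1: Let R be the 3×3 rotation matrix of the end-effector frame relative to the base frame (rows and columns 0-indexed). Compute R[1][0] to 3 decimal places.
End-effector x-axis (col 0 of R) = (0.8660,-0.5000,0.0000)
R[1][0] = -0.5000

-0.500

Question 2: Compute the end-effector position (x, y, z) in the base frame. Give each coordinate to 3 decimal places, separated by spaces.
after link 1: o_1 = (1.7321, -1.0000, 2.0000)
after link 2: o_2 = (-1.5981, 3.2321, 2.0000)
after link 3: o_3 = (-2.0981, 2.3660, 5.0000)
after link 4: o_4 = (1.3660, 0.3660, 6.0000)

1.366 0.366 6.000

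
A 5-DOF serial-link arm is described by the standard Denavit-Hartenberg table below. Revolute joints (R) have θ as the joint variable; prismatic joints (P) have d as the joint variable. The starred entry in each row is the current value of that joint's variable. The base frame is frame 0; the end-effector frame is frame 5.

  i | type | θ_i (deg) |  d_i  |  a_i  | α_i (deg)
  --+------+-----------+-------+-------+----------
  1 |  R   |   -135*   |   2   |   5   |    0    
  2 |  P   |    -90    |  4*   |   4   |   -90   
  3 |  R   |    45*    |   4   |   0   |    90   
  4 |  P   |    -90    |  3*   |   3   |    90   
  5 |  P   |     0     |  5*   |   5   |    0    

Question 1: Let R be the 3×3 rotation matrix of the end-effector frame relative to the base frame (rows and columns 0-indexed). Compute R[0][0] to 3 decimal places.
0.707

End-effector x-axis (col 0 of R) = (0.7071,0.7071,-0.0000)
R[0][0] = 0.7071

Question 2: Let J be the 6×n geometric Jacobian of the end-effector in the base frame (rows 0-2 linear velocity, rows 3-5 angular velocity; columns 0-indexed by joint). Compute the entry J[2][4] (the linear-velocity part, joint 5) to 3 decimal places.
prismatic axis z_4 = (0.5000,-0.5000,0.7071)
J_v[:, 4] = z_4; J_ω[:, 4] = (0,0,0)
entry J[2][4] = 0.7071

0.707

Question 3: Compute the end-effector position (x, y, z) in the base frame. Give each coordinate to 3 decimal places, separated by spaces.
after link 1: o_1 = (-3.5355, -3.5355, 2.0000)
after link 2: o_2 = (-6.3640, -0.7071, 6.0000)
after link 3: o_3 = (-9.1924, -3.5355, 6.0000)
after link 4: o_4 = (-8.5711, 0.0858, 8.1213)
after link 5: o_5 = (-2.5355, 1.1213, 11.6569)

-2.536 1.121 11.657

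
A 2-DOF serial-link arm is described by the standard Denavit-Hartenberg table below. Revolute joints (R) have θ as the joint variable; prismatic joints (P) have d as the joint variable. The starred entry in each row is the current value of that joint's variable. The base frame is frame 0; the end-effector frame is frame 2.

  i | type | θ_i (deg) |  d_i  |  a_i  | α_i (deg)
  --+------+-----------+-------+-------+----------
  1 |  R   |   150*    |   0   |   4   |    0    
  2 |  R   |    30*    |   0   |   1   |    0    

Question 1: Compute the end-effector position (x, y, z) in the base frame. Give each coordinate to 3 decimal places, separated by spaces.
after link 1: o_1 = (-3.4641, 2.0000, 0.0000)
after link 2: o_2 = (-4.4641, 2.0000, 0.0000)

-4.464 2.000 0.000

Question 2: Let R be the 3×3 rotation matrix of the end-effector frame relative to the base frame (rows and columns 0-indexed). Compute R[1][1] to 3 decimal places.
End-effector y-axis (col 1 of R) = (0.0000,-1.0000,0.0000)
R[1][1] = -1.0000

-1.000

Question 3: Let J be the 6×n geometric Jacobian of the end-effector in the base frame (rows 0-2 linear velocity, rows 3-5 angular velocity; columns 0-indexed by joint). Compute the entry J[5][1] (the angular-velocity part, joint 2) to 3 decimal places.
1.000

axis z_1 = (0.0000,0.0000,1.0000); lever o_n−o_1 = (-1.0000,0.0000,0.0000)
cross product → J_v[:, 1] = (0.0000,-1.0000,0.0000)
J_ω[:, 1] = z_1
entry J[5][1] = 1.0000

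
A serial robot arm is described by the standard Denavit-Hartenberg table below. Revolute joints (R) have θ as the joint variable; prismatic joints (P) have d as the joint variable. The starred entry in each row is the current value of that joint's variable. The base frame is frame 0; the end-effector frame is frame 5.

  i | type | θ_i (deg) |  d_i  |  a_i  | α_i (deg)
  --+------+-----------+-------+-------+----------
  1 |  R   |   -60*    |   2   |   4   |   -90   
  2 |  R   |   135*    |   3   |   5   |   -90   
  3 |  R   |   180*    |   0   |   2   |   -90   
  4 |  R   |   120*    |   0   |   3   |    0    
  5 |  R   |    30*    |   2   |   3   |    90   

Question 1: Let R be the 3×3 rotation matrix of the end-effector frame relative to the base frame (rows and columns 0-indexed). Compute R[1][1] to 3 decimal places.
End-effector y-axis (col 1 of R) = (0.8660,0.5000,0.0000)
R[1][1] = 0.5000

0.500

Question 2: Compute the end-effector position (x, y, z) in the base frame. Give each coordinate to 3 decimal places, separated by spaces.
5.269 0.873 -5.917

after link 1: o_1 = (2.0000, -3.4641, 2.0000)
after link 2: o_2 = (2.8303, 1.0978, -1.5355)
after link 3: o_3 = (3.5374, -0.1270, -0.1213)
after link 4: o_4 = (3.9256, -0.7994, -3.0191)
after link 5: o_5 = (5.2695, 0.8730, -5.9169)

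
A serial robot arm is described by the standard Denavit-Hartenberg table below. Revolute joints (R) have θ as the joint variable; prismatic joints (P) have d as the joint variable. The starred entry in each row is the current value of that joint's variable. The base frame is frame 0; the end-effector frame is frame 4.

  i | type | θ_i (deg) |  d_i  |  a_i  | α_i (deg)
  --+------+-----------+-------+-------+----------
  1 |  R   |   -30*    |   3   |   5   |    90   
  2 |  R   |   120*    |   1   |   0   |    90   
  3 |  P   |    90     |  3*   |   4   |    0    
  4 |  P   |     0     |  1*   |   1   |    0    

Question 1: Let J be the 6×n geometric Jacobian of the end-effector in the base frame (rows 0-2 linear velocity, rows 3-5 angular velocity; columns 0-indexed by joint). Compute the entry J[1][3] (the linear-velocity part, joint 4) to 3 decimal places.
-0.433

prismatic axis z_3 = (0.7500,-0.4330,0.5000)
J_v[:, 3] = z_3; J_ω[:, 3] = (0,0,0)
entry J[1][3] = -0.4330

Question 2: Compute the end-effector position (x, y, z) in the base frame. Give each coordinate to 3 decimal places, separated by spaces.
after link 1: o_1 = (4.3301, -2.5000, 3.0000)
after link 2: o_2 = (3.8301, -3.3660, 3.0000)
after link 3: o_3 = (4.0801, -8.1292, 4.5000)
after link 4: o_4 = (4.3301, -9.4282, 5.0000)

4.330 -9.428 5.000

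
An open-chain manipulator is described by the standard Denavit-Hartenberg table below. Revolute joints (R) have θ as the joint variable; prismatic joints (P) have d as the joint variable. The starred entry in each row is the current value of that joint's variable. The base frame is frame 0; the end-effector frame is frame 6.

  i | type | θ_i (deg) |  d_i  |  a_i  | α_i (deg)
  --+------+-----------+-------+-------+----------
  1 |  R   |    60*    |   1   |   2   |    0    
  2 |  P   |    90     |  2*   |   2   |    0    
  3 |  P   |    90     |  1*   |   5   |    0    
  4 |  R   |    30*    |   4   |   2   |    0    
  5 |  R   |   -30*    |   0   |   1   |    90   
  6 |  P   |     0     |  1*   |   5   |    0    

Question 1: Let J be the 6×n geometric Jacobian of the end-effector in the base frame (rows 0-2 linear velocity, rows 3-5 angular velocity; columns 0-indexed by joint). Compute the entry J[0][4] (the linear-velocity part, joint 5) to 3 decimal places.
4.696

axis z_4 = (0.0000,0.0000,1.0000); lever o_n−o_4 = (-3.8660,-4.6962,0.0000)
cross product → J_v[:, 4] = (4.6962,-3.8660,0.0000)
J_ω[:, 4] = z_4
entry J[0][4] = 4.6962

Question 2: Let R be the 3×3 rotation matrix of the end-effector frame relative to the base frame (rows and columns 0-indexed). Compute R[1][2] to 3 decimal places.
0.500

End-effector z-axis (col 2 of R) = (-0.8660,0.5000,0.0000)
R[1][2] = 0.5000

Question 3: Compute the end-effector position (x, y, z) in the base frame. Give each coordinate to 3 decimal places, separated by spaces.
-7.098 -8.294 8.000

after link 1: o_1 = (1.0000, 1.7321, 1.0000)
after link 2: o_2 = (-0.7321, 2.7321, 3.0000)
after link 3: o_3 = (-3.2321, -1.5981, 4.0000)
after link 4: o_4 = (-3.2321, -3.5981, 8.0000)
after link 5: o_5 = (-3.7321, -4.4641, 8.0000)
after link 6: o_6 = (-7.0981, -8.2942, 8.0000)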